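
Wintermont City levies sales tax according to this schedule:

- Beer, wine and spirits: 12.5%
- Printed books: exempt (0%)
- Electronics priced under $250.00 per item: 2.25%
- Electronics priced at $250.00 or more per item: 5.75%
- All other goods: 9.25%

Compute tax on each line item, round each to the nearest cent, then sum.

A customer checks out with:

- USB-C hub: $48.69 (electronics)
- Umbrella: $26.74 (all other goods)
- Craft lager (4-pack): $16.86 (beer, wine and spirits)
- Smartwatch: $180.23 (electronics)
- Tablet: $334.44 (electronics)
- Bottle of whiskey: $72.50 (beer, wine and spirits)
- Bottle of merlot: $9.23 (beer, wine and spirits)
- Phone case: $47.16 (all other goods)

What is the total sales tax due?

$43.54

USB-C hub $48.69: electronics, under $250.00 → 2.25% → $1.10
Umbrella $26.74: all other goods → 9.25% → $2.47
Craft lager (4-pack) $16.86: beer, wine and spirits → 12.5% → $2.11
Smartwatch $180.23: electronics, under $250.00 → 2.25% → $4.06
Tablet $334.44: electronics, $250.00 or more → 5.75% → $19.23
Bottle of whiskey $72.50: beer, wine and spirits → 12.5% → $9.06
Bottle of merlot $9.23: beer, wine and spirits → 12.5% → $1.15
Phone case $47.16: all other goods → 9.25% → $4.36
Total tax = $1.10 + $2.47 + $2.11 + $4.06 + $19.23 + $9.06 + $1.15 + $4.36 = $43.54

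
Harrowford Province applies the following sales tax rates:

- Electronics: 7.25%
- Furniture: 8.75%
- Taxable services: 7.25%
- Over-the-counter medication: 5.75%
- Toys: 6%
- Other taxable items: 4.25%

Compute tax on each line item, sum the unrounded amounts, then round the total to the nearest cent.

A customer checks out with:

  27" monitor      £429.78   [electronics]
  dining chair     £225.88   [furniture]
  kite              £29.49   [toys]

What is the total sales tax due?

27" monitor £429.78: electronics → 7.25% → £31.15905
Dining chair £225.88: furniture → 8.75% → £19.7645
Kite £29.49: toys → 6% → £1.7694
Unrounded tax sum = £52.69295 → £52.69

£52.69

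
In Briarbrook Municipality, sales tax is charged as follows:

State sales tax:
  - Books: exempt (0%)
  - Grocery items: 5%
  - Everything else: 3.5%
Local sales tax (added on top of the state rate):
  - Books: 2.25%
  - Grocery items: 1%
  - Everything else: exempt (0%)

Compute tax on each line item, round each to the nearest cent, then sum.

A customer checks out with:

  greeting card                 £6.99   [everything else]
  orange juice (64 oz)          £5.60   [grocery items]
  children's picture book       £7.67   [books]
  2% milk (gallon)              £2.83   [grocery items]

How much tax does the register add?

Greeting card £6.99: everything else → 3.5% + 0% local = 3.5% → £0.24
Orange juice (64 oz) £5.60: grocery items → 5% + 1% local = 6% → £0.34
Children's picture book £7.67: books → 0% + 2.25% local = 2.25% → £0.17
2% milk (gallon) £2.83: grocery items → 5% + 1% local = 6% → £0.17
Total tax = £0.24 + £0.34 + £0.17 + £0.17 = £0.92

£0.92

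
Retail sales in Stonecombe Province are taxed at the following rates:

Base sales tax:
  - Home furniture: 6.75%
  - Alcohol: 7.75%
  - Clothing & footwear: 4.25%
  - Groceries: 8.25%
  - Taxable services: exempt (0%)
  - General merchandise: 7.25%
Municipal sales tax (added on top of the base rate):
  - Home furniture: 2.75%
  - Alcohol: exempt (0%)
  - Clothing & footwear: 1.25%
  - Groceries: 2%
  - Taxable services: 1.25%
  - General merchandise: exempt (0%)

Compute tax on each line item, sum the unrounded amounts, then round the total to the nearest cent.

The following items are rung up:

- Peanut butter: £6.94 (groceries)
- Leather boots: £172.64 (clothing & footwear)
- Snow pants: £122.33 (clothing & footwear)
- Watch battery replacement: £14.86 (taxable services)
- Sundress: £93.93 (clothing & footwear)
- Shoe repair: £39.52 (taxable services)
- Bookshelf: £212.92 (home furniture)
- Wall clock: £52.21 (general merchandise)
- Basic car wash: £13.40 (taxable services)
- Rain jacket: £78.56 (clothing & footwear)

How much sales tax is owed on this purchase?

£51.28

Peanut butter £6.94: groceries → 8.25% + 2% municipal = 10.25% → £0.71135
Leather boots £172.64: clothing & footwear → 4.25% + 1.25% municipal = 5.5% → £9.4952
Snow pants £122.33: clothing & footwear → 4.25% + 1.25% municipal = 5.5% → £6.72815
Watch battery replacement £14.86: taxable services → 0% + 1.25% municipal = 1.25% → £0.18575
Sundress £93.93: clothing & footwear → 4.25% + 1.25% municipal = 5.5% → £5.16615
Shoe repair £39.52: taxable services → 0% + 1.25% municipal = 1.25% → £0.494
Bookshelf £212.92: home furniture → 6.75% + 2.75% municipal = 9.5% → £20.2274
Wall clock £52.21: general merchandise → 7.25% + 0% municipal = 7.25% → £3.785225
Basic car wash £13.40: taxable services → 0% + 1.25% municipal = 1.25% → £0.1675
Rain jacket £78.56: clothing & footwear → 4.25% + 1.25% municipal = 5.5% → £4.3208
Unrounded tax sum = £51.281525 → £51.28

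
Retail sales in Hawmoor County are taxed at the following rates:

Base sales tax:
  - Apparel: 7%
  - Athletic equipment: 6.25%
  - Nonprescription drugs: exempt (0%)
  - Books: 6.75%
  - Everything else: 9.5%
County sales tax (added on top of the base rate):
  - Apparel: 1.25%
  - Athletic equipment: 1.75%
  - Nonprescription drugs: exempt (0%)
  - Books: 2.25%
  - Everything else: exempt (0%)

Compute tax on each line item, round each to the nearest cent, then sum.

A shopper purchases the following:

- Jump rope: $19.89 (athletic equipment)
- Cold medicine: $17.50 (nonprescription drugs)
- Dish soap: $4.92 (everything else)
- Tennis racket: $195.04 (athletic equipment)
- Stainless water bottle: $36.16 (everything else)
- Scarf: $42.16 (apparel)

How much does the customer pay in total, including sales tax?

$340.25

Jump rope $19.89: athletic equipment → 6.25% + 1.75% county = 8% → $1.59
Cold medicine $17.50: nonprescription drugs → 0% + 0% county = 0% → $0.00
Dish soap $4.92: everything else → 9.5% + 0% county = 9.5% → $0.47
Tennis racket $195.04: athletic equipment → 6.25% + 1.75% county = 8% → $15.60
Stainless water bottle $36.16: everything else → 9.5% + 0% county = 9.5% → $3.44
Scarf $42.16: apparel → 7% + 1.25% county = 8.25% → $3.48
Subtotal = $315.67; tax = $24.58; total due = $340.25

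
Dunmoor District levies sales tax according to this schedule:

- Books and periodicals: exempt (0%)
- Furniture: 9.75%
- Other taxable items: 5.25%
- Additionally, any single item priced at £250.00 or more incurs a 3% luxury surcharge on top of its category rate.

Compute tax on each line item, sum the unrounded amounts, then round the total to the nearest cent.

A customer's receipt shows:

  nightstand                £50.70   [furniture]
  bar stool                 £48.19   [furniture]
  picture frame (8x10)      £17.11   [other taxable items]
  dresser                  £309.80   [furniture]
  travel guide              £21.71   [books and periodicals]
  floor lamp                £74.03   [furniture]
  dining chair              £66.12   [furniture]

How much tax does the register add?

£63.70

Nightstand £50.70: furniture → 9.75% → £4.94325
Bar stool £48.19: furniture → 9.75% → £4.698525
Picture frame (8x10) £17.11: other taxable items → 5.25% → £0.898275
Dresser £309.80: furniture → 9.75% + 3% surcharge = 12.75% → £39.4995
Travel guide £21.71: books and periodicals → 0% → £0.00
Floor lamp £74.03: furniture → 9.75% → £7.217925
Dining chair £66.12: furniture → 9.75% → £6.4467
Unrounded tax sum = £63.704175 → £63.70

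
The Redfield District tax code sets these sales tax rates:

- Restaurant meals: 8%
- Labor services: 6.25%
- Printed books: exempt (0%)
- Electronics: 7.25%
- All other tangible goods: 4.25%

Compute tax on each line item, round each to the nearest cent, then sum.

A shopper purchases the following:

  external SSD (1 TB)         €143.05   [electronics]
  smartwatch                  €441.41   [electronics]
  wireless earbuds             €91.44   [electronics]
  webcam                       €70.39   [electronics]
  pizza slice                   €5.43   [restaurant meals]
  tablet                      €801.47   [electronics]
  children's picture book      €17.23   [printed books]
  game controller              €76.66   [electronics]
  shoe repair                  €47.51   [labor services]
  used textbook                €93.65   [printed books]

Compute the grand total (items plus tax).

€1909.41

External SSD (1 TB) €143.05: electronics → 7.25% → €10.37
Smartwatch €441.41: electronics → 7.25% → €32.00
Wireless earbuds €91.44: electronics → 7.25% → €6.63
Webcam €70.39: electronics → 7.25% → €5.10
Pizza slice €5.43: restaurant meals → 8% → €0.43
Tablet €801.47: electronics → 7.25% → €58.11
Children's picture book €17.23: printed books → 0% → €0.00
Game controller €76.66: electronics → 7.25% → €5.56
Shoe repair €47.51: labor services → 6.25% → €2.97
Used textbook €93.65: printed books → 0% → €0.00
Subtotal = €1788.24; tax = €121.17; total due = €1909.41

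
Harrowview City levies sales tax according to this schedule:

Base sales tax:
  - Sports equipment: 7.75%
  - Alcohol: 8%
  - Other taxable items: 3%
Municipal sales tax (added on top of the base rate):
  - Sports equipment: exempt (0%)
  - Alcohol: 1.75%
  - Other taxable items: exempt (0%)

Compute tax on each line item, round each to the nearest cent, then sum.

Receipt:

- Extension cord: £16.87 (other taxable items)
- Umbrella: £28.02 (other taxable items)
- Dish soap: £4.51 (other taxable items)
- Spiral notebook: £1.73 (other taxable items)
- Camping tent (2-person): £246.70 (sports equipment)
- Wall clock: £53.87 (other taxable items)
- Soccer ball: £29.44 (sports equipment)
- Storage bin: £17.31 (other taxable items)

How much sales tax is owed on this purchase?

Extension cord £16.87: other taxable items → 3% + 0% municipal = 3% → £0.51
Umbrella £28.02: other taxable items → 3% + 0% municipal = 3% → £0.84
Dish soap £4.51: other taxable items → 3% + 0% municipal = 3% → £0.14
Spiral notebook £1.73: other taxable items → 3% + 0% municipal = 3% → £0.05
Camping tent (2-person) £246.70: sports equipment → 7.75% + 0% municipal = 7.75% → £19.12
Wall clock £53.87: other taxable items → 3% + 0% municipal = 3% → £1.62
Soccer ball £29.44: sports equipment → 7.75% + 0% municipal = 7.75% → £2.28
Storage bin £17.31: other taxable items → 3% + 0% municipal = 3% → £0.52
Total tax = £0.51 + £0.84 + £0.14 + £0.05 + £19.12 + £1.62 + £2.28 + £0.52 = £25.08

£25.08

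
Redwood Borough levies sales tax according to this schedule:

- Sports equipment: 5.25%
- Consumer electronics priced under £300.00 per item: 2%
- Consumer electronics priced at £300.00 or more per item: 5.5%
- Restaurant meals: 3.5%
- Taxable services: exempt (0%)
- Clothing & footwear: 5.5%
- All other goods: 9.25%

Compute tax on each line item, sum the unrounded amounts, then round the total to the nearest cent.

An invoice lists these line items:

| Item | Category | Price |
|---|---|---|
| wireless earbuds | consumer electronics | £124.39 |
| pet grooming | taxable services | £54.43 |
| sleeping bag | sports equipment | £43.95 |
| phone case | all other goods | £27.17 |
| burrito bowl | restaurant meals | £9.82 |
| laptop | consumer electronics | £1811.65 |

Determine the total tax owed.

£107.29

Wireless earbuds £124.39: consumer electronics, under £300.00 → 2% → £2.4878
Pet grooming £54.43: taxable services → 0% → £0.00
Sleeping bag £43.95: sports equipment → 5.25% → £2.307375
Phone case £27.17: all other goods → 9.25% → £2.513225
Burrito bowl £9.82: restaurant meals → 3.5% → £0.3437
Laptop £1811.65: consumer electronics, £300.00 or more → 5.5% → £99.64075
Unrounded tax sum = £107.29285 → £107.29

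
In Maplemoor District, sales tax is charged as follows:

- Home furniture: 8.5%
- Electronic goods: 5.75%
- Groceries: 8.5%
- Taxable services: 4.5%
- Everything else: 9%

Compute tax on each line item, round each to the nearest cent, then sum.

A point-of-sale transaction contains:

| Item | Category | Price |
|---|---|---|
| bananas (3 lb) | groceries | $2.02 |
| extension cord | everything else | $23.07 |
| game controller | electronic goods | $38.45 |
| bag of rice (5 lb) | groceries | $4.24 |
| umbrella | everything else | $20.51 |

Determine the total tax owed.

$6.67

Bananas (3 lb) $2.02: groceries → 8.5% → $0.17
Extension cord $23.07: everything else → 9% → $2.08
Game controller $38.45: electronic goods → 5.75% → $2.21
Bag of rice (5 lb) $4.24: groceries → 8.5% → $0.36
Umbrella $20.51: everything else → 9% → $1.85
Total tax = $0.17 + $2.08 + $2.21 + $0.36 + $1.85 = $6.67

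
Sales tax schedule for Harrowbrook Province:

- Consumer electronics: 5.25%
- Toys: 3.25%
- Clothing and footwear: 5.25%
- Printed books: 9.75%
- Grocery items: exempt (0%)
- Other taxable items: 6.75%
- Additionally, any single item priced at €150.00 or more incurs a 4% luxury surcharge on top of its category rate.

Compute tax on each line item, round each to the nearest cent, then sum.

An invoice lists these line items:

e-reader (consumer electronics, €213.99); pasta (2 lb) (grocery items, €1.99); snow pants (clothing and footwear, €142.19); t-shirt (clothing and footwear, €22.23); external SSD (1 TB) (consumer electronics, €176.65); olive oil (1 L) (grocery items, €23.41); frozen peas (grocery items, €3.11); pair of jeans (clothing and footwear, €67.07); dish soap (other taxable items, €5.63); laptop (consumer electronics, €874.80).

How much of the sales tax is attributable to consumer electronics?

€117.05

E-reader €213.99: consumer electronics → 5.25% + 4% surcharge = 9.25% → €19.79
External SSD (1 TB) €176.65: consumer electronics → 5.25% + 4% surcharge = 9.25% → €16.34
Laptop €874.80: consumer electronics → 5.25% + 4% surcharge = 9.25% → €80.92
Tax on consumer electronics = €19.79 + €16.34 + €80.92 = €117.05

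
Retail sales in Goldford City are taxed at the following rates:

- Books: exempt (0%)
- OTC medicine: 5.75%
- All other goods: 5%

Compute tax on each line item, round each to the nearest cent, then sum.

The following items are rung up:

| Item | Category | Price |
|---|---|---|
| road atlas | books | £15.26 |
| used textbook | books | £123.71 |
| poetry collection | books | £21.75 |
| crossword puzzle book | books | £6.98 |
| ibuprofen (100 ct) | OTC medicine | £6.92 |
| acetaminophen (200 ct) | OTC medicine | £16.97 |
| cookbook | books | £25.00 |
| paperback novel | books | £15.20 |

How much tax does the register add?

£1.38

Road atlas £15.26: books → 0% → £0.00
Used textbook £123.71: books → 0% → £0.00
Poetry collection £21.75: books → 0% → £0.00
Crossword puzzle book £6.98: books → 0% → £0.00
Ibuprofen (100 ct) £6.92: OTC medicine → 5.75% → £0.40
Acetaminophen (200 ct) £16.97: OTC medicine → 5.75% → £0.98
Cookbook £25.00: books → 0% → £0.00
Paperback novel £15.20: books → 0% → £0.00
Total tax = £0.40 + £0.98 = £1.38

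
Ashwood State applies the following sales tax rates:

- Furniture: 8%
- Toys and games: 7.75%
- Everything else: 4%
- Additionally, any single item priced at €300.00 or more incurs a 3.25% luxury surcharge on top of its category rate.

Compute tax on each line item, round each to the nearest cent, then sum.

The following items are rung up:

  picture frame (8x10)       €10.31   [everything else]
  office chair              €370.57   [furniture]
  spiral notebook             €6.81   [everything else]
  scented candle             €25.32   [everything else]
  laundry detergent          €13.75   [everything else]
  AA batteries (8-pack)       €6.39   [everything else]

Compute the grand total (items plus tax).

€477.34

Picture frame (8x10) €10.31: everything else → 4% → €0.41
Office chair €370.57: furniture → 8% + 3.25% surcharge = 11.25% → €41.69
Spiral notebook €6.81: everything else → 4% → €0.27
Scented candle €25.32: everything else → 4% → €1.01
Laundry detergent €13.75: everything else → 4% → €0.55
AA batteries (8-pack) €6.39: everything else → 4% → €0.26
Subtotal = €433.15; tax = €44.19; total due = €477.34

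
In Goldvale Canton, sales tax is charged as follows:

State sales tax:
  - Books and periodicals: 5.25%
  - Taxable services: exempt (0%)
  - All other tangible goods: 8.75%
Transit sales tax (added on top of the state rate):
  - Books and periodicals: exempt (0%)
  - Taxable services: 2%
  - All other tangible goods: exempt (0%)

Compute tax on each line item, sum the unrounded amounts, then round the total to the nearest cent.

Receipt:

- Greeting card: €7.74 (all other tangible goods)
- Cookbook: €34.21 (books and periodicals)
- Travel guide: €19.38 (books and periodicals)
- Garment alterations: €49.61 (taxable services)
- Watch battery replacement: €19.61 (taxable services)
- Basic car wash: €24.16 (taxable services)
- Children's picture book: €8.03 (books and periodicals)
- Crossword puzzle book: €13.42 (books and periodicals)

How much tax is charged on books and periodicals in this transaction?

€3.94

Cookbook €34.21: books and periodicals → 5.25% + 0% transit = 5.25% → €1.796025
Travel guide €19.38: books and periodicals → 5.25% + 0% transit = 5.25% → €1.01745
Children's picture book €8.03: books and periodicals → 5.25% + 0% transit = 5.25% → €0.421575
Crossword puzzle book €13.42: books and periodicals → 5.25% + 0% transit = 5.25% → €0.70455
Tax on books and periodicals: unrounded sum = €3.9396 → €3.94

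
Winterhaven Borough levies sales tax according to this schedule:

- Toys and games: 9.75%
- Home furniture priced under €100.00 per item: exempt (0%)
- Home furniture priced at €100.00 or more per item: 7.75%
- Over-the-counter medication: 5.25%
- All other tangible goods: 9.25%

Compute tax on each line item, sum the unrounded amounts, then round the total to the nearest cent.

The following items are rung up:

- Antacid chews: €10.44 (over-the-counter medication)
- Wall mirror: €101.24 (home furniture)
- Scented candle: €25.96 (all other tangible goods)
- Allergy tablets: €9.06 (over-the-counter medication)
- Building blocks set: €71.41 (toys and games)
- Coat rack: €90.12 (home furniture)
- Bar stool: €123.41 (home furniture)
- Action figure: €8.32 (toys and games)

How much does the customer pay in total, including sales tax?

Antacid chews €10.44: over-the-counter medication → 5.25% → €0.5481
Wall mirror €101.24: home furniture, €100.00 or more → 7.75% → €7.8461
Scented candle €25.96: all other tangible goods → 9.25% → €2.4013
Allergy tablets €9.06: over-the-counter medication → 5.25% → €0.47565
Building blocks set €71.41: toys and games → 9.75% → €6.962475
Coat rack €90.12: home furniture, under €100.00 → 0% → €0.00
Bar stool €123.41: home furniture, €100.00 or more → 7.75% → €9.564275
Action figure €8.32: toys and games → 9.75% → €0.8112
Subtotal = €439.96; unrounded tax = €28.6091 → €28.61; total due = €468.57

€468.57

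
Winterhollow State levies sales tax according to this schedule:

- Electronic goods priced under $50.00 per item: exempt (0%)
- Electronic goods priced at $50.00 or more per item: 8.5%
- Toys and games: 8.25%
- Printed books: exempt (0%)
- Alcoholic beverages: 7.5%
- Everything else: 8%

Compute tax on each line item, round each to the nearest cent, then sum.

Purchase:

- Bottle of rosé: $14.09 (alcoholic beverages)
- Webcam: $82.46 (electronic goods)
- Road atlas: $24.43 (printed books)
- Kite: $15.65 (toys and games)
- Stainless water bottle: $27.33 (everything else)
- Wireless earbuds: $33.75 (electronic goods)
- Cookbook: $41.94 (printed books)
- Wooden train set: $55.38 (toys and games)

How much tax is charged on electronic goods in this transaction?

$7.01

Webcam $82.46: electronic goods, $50.00 or more → 8.5% → $7.01
Wireless earbuds $33.75: electronic goods, under $50.00 → 0% → $0.00
Tax on electronic goods = $7.01 + $0.00 = $7.01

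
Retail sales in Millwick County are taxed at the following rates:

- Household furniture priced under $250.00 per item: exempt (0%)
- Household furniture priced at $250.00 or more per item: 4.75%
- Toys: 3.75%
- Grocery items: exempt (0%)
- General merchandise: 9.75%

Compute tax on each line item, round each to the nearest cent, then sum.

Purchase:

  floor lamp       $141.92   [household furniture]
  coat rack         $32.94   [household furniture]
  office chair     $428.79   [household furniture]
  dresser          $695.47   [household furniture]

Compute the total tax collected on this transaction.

$53.40

Floor lamp $141.92: household furniture, under $250.00 → 0% → $0.00
Coat rack $32.94: household furniture, under $250.00 → 0% → $0.00
Office chair $428.79: household furniture, $250.00 or more → 4.75% → $20.37
Dresser $695.47: household furniture, $250.00 or more → 4.75% → $33.03
Total tax = $20.37 + $33.03 = $53.40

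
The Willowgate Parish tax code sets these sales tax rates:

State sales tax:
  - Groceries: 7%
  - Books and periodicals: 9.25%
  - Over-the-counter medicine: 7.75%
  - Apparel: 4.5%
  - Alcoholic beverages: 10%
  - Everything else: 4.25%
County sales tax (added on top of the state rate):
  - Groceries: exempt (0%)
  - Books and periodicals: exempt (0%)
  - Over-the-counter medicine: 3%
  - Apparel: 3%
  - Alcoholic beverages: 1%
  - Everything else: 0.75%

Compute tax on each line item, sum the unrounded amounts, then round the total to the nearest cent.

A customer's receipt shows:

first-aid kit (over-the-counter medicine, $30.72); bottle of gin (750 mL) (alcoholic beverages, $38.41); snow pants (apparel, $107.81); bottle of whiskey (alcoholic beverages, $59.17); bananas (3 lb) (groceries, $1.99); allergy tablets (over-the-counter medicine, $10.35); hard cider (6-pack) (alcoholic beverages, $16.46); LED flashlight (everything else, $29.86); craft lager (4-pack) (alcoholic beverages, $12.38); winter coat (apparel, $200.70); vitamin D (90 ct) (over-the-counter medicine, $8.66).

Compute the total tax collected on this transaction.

First-aid kit $30.72: over-the-counter medicine → 7.75% + 3% county = 10.75% → $3.3024
Bottle of gin (750 mL) $38.41: alcoholic beverages → 10% + 1% county = 11% → $4.2251
Snow pants $107.81: apparel → 4.5% + 3% county = 7.5% → $8.08575
Bottle of whiskey $59.17: alcoholic beverages → 10% + 1% county = 11% → $6.5087
Bananas (3 lb) $1.99: groceries → 7% + 0% county = 7% → $0.1393
Allergy tablets $10.35: over-the-counter medicine → 7.75% + 3% county = 10.75% → $1.112625
Hard cider (6-pack) $16.46: alcoholic beverages → 10% + 1% county = 11% → $1.8106
LED flashlight $29.86: everything else → 4.25% + 0.75% county = 5% → $1.493
Craft lager (4-pack) $12.38: alcoholic beverages → 10% + 1% county = 11% → $1.3618
Winter coat $200.70: apparel → 4.5% + 3% county = 7.5% → $15.0525
Vitamin D (90 ct) $8.66: over-the-counter medicine → 7.75% + 3% county = 10.75% → $0.93095
Unrounded tax sum = $44.022725 → $44.02

$44.02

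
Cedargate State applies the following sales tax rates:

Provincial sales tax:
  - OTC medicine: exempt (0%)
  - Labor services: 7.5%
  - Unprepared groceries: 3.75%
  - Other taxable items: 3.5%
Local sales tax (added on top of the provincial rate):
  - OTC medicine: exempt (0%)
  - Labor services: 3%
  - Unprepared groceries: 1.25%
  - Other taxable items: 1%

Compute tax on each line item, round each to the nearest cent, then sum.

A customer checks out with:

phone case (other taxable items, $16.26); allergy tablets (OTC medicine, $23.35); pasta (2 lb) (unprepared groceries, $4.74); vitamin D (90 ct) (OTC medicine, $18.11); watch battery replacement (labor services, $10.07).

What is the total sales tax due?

Phone case $16.26: other taxable items → 3.5% + 1% local = 4.5% → $0.73
Allergy tablets $23.35: OTC medicine → 0% + 0% local = 0% → $0.00
Pasta (2 lb) $4.74: unprepared groceries → 3.75% + 1.25% local = 5% → $0.24
Vitamin D (90 ct) $18.11: OTC medicine → 0% + 0% local = 0% → $0.00
Watch battery replacement $10.07: labor services → 7.5% + 3% local = 10.5% → $1.06
Total tax = $0.73 + $0.24 + $1.06 = $2.03

$2.03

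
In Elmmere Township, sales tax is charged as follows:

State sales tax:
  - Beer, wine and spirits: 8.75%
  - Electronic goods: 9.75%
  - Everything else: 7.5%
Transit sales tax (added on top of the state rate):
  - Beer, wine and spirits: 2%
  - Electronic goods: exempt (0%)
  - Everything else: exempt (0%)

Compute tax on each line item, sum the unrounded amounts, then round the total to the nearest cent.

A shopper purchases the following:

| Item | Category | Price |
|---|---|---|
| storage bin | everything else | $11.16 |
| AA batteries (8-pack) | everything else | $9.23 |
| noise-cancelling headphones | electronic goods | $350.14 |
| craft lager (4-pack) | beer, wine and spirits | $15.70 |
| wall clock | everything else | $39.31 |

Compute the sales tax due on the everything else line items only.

Storage bin $11.16: everything else → 7.5% + 0% transit = 7.5% → $0.837
AA batteries (8-pack) $9.23: everything else → 7.5% + 0% transit = 7.5% → $0.69225
Wall clock $39.31: everything else → 7.5% + 0% transit = 7.5% → $2.94825
Tax on everything else: unrounded sum = $4.4775 → $4.48

$4.48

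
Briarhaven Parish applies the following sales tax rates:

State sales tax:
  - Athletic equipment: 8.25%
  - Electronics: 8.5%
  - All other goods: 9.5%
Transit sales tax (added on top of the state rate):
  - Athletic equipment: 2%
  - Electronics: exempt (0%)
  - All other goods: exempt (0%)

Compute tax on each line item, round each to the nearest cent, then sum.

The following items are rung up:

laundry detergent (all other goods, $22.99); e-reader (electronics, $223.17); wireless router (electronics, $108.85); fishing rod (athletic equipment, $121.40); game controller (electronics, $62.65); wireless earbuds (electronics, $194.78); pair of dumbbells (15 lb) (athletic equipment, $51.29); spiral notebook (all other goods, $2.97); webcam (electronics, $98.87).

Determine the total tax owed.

Laundry detergent $22.99: all other goods → 9.5% + 0% transit = 9.5% → $2.18
E-reader $223.17: electronics → 8.5% + 0% transit = 8.5% → $18.97
Wireless router $108.85: electronics → 8.5% + 0% transit = 8.5% → $9.25
Fishing rod $121.40: athletic equipment → 8.25% + 2% transit = 10.25% → $12.44
Game controller $62.65: electronics → 8.5% + 0% transit = 8.5% → $5.33
Wireless earbuds $194.78: electronics → 8.5% + 0% transit = 8.5% → $16.56
Pair of dumbbells (15 lb) $51.29: athletic equipment → 8.25% + 2% transit = 10.25% → $5.26
Spiral notebook $2.97: all other goods → 9.5% + 0% transit = 9.5% → $0.28
Webcam $98.87: electronics → 8.5% + 0% transit = 8.5% → $8.40
Total tax = $2.18 + $18.97 + $9.25 + $12.44 + $5.33 + $16.56 + $5.26 + $0.28 + $8.40 = $78.67

$78.67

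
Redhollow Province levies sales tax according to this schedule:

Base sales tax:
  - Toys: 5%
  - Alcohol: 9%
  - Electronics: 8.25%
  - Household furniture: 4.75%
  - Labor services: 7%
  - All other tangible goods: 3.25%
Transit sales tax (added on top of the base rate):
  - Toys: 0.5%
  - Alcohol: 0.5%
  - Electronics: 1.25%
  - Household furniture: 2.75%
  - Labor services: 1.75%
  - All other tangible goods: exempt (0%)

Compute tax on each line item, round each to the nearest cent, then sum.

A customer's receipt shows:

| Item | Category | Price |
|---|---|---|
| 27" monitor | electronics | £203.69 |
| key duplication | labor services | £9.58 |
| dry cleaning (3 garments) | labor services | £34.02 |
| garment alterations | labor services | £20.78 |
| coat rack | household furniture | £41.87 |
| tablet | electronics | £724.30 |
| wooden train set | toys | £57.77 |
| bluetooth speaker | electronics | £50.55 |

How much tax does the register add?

£104.92

27" monitor £203.69: electronics → 8.25% + 1.25% transit = 9.5% → £19.35
Key duplication £9.58: labor services → 7% + 1.75% transit = 8.75% → £0.84
Dry cleaning (3 garments) £34.02: labor services → 7% + 1.75% transit = 8.75% → £2.98
Garment alterations £20.78: labor services → 7% + 1.75% transit = 8.75% → £1.82
Coat rack £41.87: household furniture → 4.75% + 2.75% transit = 7.5% → £3.14
Tablet £724.30: electronics → 8.25% + 1.25% transit = 9.5% → £68.81
Wooden train set £57.77: toys → 5% + 0.5% transit = 5.5% → £3.18
Bluetooth speaker £50.55: electronics → 8.25% + 1.25% transit = 9.5% → £4.80
Total tax = £19.35 + £0.84 + £2.98 + £1.82 + £3.14 + £68.81 + £3.18 + £4.80 = £104.92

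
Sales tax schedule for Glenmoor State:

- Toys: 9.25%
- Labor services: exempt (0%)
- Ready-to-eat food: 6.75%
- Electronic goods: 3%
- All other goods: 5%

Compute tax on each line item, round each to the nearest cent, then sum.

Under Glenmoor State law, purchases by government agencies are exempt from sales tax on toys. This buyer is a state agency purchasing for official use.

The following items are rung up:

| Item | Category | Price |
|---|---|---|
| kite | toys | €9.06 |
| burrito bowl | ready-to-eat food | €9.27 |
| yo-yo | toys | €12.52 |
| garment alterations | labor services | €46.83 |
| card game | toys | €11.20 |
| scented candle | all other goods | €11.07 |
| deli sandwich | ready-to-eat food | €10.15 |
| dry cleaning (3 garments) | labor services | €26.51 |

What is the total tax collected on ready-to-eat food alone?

Burrito bowl €9.27: ready-to-eat food → 6.75% → €0.63
Deli sandwich €10.15: ready-to-eat food → 6.75% → €0.69
Tax on ready-to-eat food = €0.63 + €0.69 = €1.32

€1.32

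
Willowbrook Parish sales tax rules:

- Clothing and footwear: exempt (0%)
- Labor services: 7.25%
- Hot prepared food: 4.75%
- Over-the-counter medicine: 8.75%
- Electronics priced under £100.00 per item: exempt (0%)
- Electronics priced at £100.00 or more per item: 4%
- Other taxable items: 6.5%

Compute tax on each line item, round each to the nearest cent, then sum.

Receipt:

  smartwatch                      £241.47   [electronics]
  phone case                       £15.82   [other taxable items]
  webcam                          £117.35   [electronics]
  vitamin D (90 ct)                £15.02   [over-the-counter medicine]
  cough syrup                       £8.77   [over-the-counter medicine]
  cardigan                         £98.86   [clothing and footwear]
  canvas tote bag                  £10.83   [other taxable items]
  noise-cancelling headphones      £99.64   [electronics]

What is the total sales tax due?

£18.16

Smartwatch £241.47: electronics, £100.00 or more → 4% → £9.66
Phone case £15.82: other taxable items → 6.5% → £1.03
Webcam £117.35: electronics, £100.00 or more → 4% → £4.69
Vitamin D (90 ct) £15.02: over-the-counter medicine → 8.75% → £1.31
Cough syrup £8.77: over-the-counter medicine → 8.75% → £0.77
Cardigan £98.86: clothing and footwear → 0% → £0.00
Canvas tote bag £10.83: other taxable items → 6.5% → £0.70
Noise-cancelling headphones £99.64: electronics, under £100.00 → 0% → £0.00
Total tax = £9.66 + £1.03 + £4.69 + £1.31 + £0.77 + £0.70 = £18.16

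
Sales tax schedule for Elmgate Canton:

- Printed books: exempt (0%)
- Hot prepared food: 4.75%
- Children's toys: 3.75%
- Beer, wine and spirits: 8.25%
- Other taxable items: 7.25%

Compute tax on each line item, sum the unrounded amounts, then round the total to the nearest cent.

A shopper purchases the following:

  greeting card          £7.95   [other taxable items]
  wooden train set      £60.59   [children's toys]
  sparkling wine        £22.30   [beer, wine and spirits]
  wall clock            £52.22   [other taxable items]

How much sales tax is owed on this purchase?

£8.47

Greeting card £7.95: other taxable items → 7.25% → £0.576375
Wooden train set £60.59: children's toys → 3.75% → £2.272125
Sparkling wine £22.30: beer, wine and spirits → 8.25% → £1.83975
Wall clock £52.22: other taxable items → 7.25% → £3.78595
Unrounded tax sum = £8.4742 → £8.47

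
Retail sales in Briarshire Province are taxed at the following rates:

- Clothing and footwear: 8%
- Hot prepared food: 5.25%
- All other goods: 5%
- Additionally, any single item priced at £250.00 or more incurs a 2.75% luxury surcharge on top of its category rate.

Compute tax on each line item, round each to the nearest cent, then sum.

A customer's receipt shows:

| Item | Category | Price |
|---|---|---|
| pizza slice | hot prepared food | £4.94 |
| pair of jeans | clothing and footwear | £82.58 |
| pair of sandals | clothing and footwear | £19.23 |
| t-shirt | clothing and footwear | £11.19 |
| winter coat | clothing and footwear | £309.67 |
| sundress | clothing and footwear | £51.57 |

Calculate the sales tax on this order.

Pizza slice £4.94: hot prepared food → 5.25% → £0.26
Pair of jeans £82.58: clothing and footwear → 8% → £6.61
Pair of sandals £19.23: clothing and footwear → 8% → £1.54
T-shirt £11.19: clothing and footwear → 8% → £0.90
Winter coat £309.67: clothing and footwear → 8% + 2.75% surcharge = 10.75% → £33.29
Sundress £51.57: clothing and footwear → 8% → £4.13
Total tax = £0.26 + £6.61 + £1.54 + £0.90 + £33.29 + £4.13 = £46.73

£46.73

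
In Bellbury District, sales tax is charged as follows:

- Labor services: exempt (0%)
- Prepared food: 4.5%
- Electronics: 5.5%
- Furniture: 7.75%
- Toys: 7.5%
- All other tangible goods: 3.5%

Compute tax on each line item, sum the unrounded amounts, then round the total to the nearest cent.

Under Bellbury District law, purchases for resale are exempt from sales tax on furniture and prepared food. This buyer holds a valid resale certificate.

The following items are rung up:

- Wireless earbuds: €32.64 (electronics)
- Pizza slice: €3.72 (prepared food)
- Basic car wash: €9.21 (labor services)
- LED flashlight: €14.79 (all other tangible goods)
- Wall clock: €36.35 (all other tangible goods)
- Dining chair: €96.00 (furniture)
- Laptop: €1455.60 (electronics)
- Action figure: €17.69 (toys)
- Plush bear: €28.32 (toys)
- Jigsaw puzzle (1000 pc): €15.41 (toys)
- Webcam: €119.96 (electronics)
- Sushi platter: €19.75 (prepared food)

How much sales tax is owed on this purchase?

Wireless earbuds €32.64: electronics → 5.5% → €1.7952
Pizza slice €3.72: prepared food, buyer-exempt → 0% → €0.00
Basic car wash €9.21: labor services → 0% → €0.00
LED flashlight €14.79: all other tangible goods → 3.5% → €0.51765
Wall clock €36.35: all other tangible goods → 3.5% → €1.27225
Dining chair €96.00: furniture, buyer-exempt → 0% → €0.00
Laptop €1455.60: electronics → 5.5% → €80.058
Action figure €17.69: toys → 7.5% → €1.32675
Plush bear €28.32: toys → 7.5% → €2.124
Jigsaw puzzle (1000 pc) €15.41: toys → 7.5% → €1.15575
Webcam €119.96: electronics → 5.5% → €6.5978
Sushi platter €19.75: prepared food, buyer-exempt → 0% → €0.00
Unrounded tax sum = €94.8474 → €94.85

€94.85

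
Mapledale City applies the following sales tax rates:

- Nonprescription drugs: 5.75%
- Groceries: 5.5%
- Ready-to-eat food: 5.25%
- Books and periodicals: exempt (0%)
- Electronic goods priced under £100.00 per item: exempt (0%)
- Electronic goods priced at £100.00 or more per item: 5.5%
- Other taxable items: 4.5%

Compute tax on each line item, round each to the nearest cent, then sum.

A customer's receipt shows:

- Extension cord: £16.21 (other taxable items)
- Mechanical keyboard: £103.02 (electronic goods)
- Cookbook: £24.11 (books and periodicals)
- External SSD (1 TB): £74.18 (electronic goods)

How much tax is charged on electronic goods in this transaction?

Mechanical keyboard £103.02: electronic goods, £100.00 or more → 5.5% → £5.67
External SSD (1 TB) £74.18: electronic goods, under £100.00 → 0% → £0.00
Tax on electronic goods = £5.67 + £0.00 = £5.67

£5.67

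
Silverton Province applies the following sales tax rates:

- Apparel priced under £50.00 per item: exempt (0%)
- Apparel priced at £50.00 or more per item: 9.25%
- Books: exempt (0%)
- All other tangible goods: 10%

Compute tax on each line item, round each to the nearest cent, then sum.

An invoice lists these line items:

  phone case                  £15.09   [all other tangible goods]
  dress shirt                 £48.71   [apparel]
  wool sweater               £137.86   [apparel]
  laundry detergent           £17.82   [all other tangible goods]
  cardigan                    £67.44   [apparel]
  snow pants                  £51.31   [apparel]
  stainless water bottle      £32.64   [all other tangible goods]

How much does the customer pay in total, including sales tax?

£401.16

Phone case £15.09: all other tangible goods → 10% → £1.51
Dress shirt £48.71: apparel, under £50.00 → 0% → £0.00
Wool sweater £137.86: apparel, £50.00 or more → 9.25% → £12.75
Laundry detergent £17.82: all other tangible goods → 10% → £1.78
Cardigan £67.44: apparel, £50.00 or more → 9.25% → £6.24
Snow pants £51.31: apparel, £50.00 or more → 9.25% → £4.75
Stainless water bottle £32.64: all other tangible goods → 10% → £3.26
Subtotal = £370.87; tax = £30.29; total due = £401.16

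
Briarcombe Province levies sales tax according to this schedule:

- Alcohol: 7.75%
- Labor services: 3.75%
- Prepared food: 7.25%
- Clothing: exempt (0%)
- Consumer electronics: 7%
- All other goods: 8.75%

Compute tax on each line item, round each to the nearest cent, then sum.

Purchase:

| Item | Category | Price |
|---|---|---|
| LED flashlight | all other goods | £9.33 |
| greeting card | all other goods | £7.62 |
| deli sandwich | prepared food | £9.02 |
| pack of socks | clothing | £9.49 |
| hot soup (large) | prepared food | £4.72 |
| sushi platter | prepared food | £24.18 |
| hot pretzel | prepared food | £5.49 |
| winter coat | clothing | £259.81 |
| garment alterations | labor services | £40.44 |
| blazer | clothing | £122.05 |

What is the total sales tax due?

£6.15

LED flashlight £9.33: all other goods → 8.75% → £0.82
Greeting card £7.62: all other goods → 8.75% → £0.67
Deli sandwich £9.02: prepared food → 7.25% → £0.65
Pack of socks £9.49: clothing → 0% → £0.00
Hot soup (large) £4.72: prepared food → 7.25% → £0.34
Sushi platter £24.18: prepared food → 7.25% → £1.75
Hot pretzel £5.49: prepared food → 7.25% → £0.40
Winter coat £259.81: clothing → 0% → £0.00
Garment alterations £40.44: labor services → 3.75% → £1.52
Blazer £122.05: clothing → 0% → £0.00
Total tax = £0.82 + £0.67 + £0.65 + £0.34 + £1.75 + £0.40 + £1.52 = £6.15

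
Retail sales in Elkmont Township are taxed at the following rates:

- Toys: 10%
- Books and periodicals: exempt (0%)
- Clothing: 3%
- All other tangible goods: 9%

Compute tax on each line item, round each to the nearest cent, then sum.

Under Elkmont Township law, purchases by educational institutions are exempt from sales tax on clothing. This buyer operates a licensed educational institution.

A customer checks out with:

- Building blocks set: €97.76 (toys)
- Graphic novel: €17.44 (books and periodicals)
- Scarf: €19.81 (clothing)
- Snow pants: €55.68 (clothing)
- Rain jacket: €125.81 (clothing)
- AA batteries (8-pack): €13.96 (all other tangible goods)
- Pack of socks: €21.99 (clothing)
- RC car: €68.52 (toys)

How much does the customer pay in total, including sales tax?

€438.86

Building blocks set €97.76: toys → 10% → €9.78
Graphic novel €17.44: books and periodicals → 0% → €0.00
Scarf €19.81: clothing, buyer-exempt → 0% → €0.00
Snow pants €55.68: clothing, buyer-exempt → 0% → €0.00
Rain jacket €125.81: clothing, buyer-exempt → 0% → €0.00
AA batteries (8-pack) €13.96: all other tangible goods → 9% → €1.26
Pack of socks €21.99: clothing, buyer-exempt → 0% → €0.00
RC car €68.52: toys → 10% → €6.85
Subtotal = €420.97; tax = €17.89; total due = €438.86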